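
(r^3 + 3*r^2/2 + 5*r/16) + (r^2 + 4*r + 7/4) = r^3 + 5*r^2/2 + 69*r/16 + 7/4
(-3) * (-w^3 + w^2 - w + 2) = 3*w^3 - 3*w^2 + 3*w - 6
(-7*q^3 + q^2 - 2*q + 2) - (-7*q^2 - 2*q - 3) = -7*q^3 + 8*q^2 + 5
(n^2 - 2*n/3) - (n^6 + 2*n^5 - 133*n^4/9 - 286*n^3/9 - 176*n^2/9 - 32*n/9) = -n^6 - 2*n^5 + 133*n^4/9 + 286*n^3/9 + 185*n^2/9 + 26*n/9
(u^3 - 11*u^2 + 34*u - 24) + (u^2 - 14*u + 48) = u^3 - 10*u^2 + 20*u + 24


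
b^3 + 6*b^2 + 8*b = b*(b + 2)*(b + 4)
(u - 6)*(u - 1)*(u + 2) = u^3 - 5*u^2 - 8*u + 12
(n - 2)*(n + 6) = n^2 + 4*n - 12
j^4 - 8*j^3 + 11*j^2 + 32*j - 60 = (j - 5)*(j - 3)*(j - 2)*(j + 2)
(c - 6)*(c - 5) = c^2 - 11*c + 30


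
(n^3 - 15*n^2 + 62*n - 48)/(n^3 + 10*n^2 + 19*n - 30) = (n^2 - 14*n + 48)/(n^2 + 11*n + 30)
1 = 1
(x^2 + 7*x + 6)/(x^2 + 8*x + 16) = (x^2 + 7*x + 6)/(x^2 + 8*x + 16)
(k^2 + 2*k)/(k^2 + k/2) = 2*(k + 2)/(2*k + 1)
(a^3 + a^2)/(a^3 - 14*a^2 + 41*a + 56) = a^2/(a^2 - 15*a + 56)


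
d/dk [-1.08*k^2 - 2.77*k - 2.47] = -2.16*k - 2.77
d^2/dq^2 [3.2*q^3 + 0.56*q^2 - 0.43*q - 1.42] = 19.2*q + 1.12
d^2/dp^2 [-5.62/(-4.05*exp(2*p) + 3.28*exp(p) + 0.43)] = ((18.4336 - 91.044*exp(p))*(-4.05*exp(2*p) + 3.28*exp(p) + 0.43) - 5.62*(8.1*exp(p) - 3.28)*(16.2*exp(p) - 6.56)*exp(p))*exp(p)/(-4.05*exp(2*p) + 3.28*exp(p) + 0.43)^3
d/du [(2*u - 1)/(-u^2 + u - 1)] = (-2*u^2 + 2*u + (2*u - 1)^2 - 2)/(u^2 - u + 1)^2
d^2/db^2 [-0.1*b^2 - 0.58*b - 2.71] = -0.200000000000000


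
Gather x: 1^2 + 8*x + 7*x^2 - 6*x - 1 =7*x^2 + 2*x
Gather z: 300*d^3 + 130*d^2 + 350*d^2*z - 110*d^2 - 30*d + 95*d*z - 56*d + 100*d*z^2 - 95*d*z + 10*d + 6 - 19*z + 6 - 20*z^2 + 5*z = 300*d^3 + 20*d^2 - 76*d + z^2*(100*d - 20) + z*(350*d^2 - 14) + 12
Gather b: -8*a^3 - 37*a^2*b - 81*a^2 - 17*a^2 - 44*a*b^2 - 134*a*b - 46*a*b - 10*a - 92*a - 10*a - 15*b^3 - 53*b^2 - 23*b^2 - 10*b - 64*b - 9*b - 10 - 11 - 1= -8*a^3 - 98*a^2 - 112*a - 15*b^3 + b^2*(-44*a - 76) + b*(-37*a^2 - 180*a - 83) - 22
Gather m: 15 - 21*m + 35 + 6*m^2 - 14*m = 6*m^2 - 35*m + 50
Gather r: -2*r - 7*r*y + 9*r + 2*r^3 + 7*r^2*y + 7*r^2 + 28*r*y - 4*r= 2*r^3 + r^2*(7*y + 7) + r*(21*y + 3)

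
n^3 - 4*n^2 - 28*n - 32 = (n - 8)*(n + 2)^2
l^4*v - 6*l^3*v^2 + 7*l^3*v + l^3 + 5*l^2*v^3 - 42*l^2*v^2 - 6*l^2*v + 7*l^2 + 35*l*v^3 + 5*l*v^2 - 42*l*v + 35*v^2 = (l + 7)*(l - 5*v)*(l - v)*(l*v + 1)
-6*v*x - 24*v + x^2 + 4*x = (-6*v + x)*(x + 4)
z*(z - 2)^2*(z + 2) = z^4 - 2*z^3 - 4*z^2 + 8*z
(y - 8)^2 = y^2 - 16*y + 64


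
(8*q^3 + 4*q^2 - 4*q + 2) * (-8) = -64*q^3 - 32*q^2 + 32*q - 16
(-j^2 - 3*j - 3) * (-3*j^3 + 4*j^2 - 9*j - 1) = 3*j^5 + 5*j^4 + 6*j^3 + 16*j^2 + 30*j + 3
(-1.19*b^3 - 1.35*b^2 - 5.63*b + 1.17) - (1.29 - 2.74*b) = -1.19*b^3 - 1.35*b^2 - 2.89*b - 0.12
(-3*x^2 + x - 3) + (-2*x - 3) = -3*x^2 - x - 6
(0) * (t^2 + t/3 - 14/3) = 0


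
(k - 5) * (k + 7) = k^2 + 2*k - 35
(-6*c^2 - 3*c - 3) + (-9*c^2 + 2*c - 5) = -15*c^2 - c - 8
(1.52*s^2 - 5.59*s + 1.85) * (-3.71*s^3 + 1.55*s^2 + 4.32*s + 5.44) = -5.6392*s^5 + 23.0949*s^4 - 8.9616*s^3 - 13.0125*s^2 - 22.4176*s + 10.064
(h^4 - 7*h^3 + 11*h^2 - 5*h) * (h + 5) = h^5 - 2*h^4 - 24*h^3 + 50*h^2 - 25*h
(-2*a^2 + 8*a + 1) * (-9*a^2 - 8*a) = 18*a^4 - 56*a^3 - 73*a^2 - 8*a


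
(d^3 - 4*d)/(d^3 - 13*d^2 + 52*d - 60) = d*(d + 2)/(d^2 - 11*d + 30)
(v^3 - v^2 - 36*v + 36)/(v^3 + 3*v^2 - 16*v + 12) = (v - 6)/(v - 2)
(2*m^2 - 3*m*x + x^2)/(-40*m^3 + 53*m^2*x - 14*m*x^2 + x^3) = (-2*m + x)/(40*m^2 - 13*m*x + x^2)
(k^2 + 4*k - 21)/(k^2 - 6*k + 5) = (k^2 + 4*k - 21)/(k^2 - 6*k + 5)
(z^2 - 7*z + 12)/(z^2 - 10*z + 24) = (z - 3)/(z - 6)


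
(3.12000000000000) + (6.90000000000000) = 10.0200000000000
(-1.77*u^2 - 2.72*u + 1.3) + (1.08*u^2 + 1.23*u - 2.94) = -0.69*u^2 - 1.49*u - 1.64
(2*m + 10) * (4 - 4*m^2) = -8*m^3 - 40*m^2 + 8*m + 40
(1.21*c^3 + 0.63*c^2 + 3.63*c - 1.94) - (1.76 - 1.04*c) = 1.21*c^3 + 0.63*c^2 + 4.67*c - 3.7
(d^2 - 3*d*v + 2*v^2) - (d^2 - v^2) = -3*d*v + 3*v^2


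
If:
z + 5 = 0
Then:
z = -5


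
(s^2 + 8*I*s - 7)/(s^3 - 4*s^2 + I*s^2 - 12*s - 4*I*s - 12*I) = (s + 7*I)/(s^2 - 4*s - 12)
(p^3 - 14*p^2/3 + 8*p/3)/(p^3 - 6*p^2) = (3*p^2 - 14*p + 8)/(3*p*(p - 6))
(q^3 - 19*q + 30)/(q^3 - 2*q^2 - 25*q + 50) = (q - 3)/(q - 5)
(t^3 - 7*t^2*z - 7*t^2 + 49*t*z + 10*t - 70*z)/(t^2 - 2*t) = t - 7*z - 5 + 35*z/t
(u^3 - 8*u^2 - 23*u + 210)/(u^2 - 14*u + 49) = (u^2 - u - 30)/(u - 7)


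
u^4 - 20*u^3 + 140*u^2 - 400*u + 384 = (u - 8)*(u - 6)*(u - 4)*(u - 2)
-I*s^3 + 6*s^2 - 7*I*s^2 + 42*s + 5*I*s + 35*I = (s + 7)*(s + 5*I)*(-I*s + 1)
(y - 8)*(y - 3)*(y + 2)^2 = y^4 - 7*y^3 - 16*y^2 + 52*y + 96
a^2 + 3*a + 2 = (a + 1)*(a + 2)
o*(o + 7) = o^2 + 7*o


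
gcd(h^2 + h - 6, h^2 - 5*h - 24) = h + 3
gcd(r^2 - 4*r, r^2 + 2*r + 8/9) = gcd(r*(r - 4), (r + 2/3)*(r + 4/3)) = 1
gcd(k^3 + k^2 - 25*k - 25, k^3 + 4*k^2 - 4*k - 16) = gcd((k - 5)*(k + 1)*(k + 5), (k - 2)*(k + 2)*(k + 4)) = 1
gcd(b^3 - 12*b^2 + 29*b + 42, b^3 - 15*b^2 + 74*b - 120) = b - 6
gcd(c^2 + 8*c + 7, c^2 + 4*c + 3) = c + 1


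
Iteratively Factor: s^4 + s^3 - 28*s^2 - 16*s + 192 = (s - 3)*(s^3 + 4*s^2 - 16*s - 64) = (s - 3)*(s + 4)*(s^2 - 16) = (s - 3)*(s + 4)^2*(s - 4)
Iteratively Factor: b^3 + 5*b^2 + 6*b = (b + 2)*(b^2 + 3*b) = b*(b + 2)*(b + 3)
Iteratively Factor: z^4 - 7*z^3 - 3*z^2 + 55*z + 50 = (z + 1)*(z^3 - 8*z^2 + 5*z + 50) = (z + 1)*(z + 2)*(z^2 - 10*z + 25) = (z - 5)*(z + 1)*(z + 2)*(z - 5)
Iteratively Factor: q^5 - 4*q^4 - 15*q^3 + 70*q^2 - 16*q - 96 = (q + 4)*(q^4 - 8*q^3 + 17*q^2 + 2*q - 24) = (q + 1)*(q + 4)*(q^3 - 9*q^2 + 26*q - 24) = (q - 4)*(q + 1)*(q + 4)*(q^2 - 5*q + 6) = (q - 4)*(q - 3)*(q + 1)*(q + 4)*(q - 2)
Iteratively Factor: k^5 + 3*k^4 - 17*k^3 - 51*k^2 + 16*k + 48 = (k - 1)*(k^4 + 4*k^3 - 13*k^2 - 64*k - 48) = (k - 4)*(k - 1)*(k^3 + 8*k^2 + 19*k + 12) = (k - 4)*(k - 1)*(k + 4)*(k^2 + 4*k + 3) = (k - 4)*(k - 1)*(k + 1)*(k + 4)*(k + 3)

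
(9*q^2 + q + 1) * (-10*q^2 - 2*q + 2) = -90*q^4 - 28*q^3 + 6*q^2 + 2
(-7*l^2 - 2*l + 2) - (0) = -7*l^2 - 2*l + 2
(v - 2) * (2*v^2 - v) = 2*v^3 - 5*v^2 + 2*v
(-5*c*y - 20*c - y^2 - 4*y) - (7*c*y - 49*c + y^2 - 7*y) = -12*c*y + 29*c - 2*y^2 + 3*y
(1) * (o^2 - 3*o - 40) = o^2 - 3*o - 40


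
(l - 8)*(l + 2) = l^2 - 6*l - 16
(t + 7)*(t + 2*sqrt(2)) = t^2 + 2*sqrt(2)*t + 7*t + 14*sqrt(2)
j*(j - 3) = j^2 - 3*j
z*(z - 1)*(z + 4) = z^3 + 3*z^2 - 4*z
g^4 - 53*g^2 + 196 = (g - 7)*(g - 2)*(g + 2)*(g + 7)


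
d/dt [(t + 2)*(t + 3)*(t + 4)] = 3*t^2 + 18*t + 26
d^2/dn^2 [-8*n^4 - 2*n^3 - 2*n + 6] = 12*n*(-8*n - 1)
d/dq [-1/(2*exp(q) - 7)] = 2*exp(q)/(2*exp(q) - 7)^2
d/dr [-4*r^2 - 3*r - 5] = -8*r - 3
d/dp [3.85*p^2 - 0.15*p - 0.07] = 7.7*p - 0.15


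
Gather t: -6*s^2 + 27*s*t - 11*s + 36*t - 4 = -6*s^2 - 11*s + t*(27*s + 36) - 4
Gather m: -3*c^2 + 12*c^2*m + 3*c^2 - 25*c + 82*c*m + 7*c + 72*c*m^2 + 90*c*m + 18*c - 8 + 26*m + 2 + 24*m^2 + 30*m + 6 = m^2*(72*c + 24) + m*(12*c^2 + 172*c + 56)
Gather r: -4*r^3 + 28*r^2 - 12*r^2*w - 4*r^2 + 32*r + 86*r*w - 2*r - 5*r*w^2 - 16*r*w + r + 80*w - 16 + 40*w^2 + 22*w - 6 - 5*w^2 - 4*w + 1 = -4*r^3 + r^2*(24 - 12*w) + r*(-5*w^2 + 70*w + 31) + 35*w^2 + 98*w - 21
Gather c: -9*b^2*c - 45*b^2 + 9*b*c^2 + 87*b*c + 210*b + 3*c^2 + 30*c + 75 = -45*b^2 + 210*b + c^2*(9*b + 3) + c*(-9*b^2 + 87*b + 30) + 75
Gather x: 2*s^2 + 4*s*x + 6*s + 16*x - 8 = 2*s^2 + 6*s + x*(4*s + 16) - 8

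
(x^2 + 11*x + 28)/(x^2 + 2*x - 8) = (x + 7)/(x - 2)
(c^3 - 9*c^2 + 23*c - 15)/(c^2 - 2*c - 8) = (-c^3 + 9*c^2 - 23*c + 15)/(-c^2 + 2*c + 8)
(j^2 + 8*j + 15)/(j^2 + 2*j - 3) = (j + 5)/(j - 1)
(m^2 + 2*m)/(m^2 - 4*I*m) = (m + 2)/(m - 4*I)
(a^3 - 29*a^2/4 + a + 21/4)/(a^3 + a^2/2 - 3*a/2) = (4*a^2 - 25*a - 21)/(2*a*(2*a + 3))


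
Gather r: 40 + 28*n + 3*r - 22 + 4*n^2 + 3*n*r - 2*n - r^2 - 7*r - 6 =4*n^2 + 26*n - r^2 + r*(3*n - 4) + 12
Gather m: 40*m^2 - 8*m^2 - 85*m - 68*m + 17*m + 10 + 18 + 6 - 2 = 32*m^2 - 136*m + 32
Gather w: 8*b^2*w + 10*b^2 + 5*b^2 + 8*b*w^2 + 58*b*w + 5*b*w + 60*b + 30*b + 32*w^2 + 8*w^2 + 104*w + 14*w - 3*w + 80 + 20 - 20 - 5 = 15*b^2 + 90*b + w^2*(8*b + 40) + w*(8*b^2 + 63*b + 115) + 75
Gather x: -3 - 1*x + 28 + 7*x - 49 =6*x - 24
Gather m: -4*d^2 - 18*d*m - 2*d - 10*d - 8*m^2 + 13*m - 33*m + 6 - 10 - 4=-4*d^2 - 12*d - 8*m^2 + m*(-18*d - 20) - 8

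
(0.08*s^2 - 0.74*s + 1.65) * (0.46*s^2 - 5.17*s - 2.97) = 0.0368*s^4 - 0.754*s^3 + 4.3472*s^2 - 6.3327*s - 4.9005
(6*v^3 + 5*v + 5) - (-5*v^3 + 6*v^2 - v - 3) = 11*v^3 - 6*v^2 + 6*v + 8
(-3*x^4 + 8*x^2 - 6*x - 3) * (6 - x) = 3*x^5 - 18*x^4 - 8*x^3 + 54*x^2 - 33*x - 18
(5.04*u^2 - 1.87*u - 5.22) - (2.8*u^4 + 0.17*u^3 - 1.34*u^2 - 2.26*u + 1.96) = -2.8*u^4 - 0.17*u^3 + 6.38*u^2 + 0.39*u - 7.18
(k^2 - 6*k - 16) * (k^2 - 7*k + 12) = k^4 - 13*k^3 + 38*k^2 + 40*k - 192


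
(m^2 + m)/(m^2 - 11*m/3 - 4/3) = 3*m*(m + 1)/(3*m^2 - 11*m - 4)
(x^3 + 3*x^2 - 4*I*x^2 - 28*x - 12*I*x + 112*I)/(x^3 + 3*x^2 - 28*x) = (x - 4*I)/x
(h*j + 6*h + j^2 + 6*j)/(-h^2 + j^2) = (-j - 6)/(h - j)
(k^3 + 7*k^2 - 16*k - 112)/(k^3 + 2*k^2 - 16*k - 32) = (k + 7)/(k + 2)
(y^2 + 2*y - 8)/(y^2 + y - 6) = (y + 4)/(y + 3)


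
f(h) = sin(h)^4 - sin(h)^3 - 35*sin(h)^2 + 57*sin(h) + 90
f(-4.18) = 113.04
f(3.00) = 97.34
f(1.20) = 112.67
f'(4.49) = -26.18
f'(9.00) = -25.44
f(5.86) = 60.79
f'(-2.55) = -78.37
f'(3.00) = -46.60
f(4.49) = 2.94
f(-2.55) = 47.60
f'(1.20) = -2.76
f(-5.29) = 113.09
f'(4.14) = -60.31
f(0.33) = 104.77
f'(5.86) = 77.47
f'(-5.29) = -0.76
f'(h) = 4*sin(h)^3*cos(h) - 3*sin(h)^2*cos(h) - 70*sin(h)*cos(h) + 57*cos(h)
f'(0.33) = 32.30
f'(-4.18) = 1.51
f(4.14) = 18.45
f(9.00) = 107.51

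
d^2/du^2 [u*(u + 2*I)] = 2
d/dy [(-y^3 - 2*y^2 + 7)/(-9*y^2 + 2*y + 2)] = (9*y^4 - 4*y^3 - 10*y^2 + 118*y - 14)/(81*y^4 - 36*y^3 - 32*y^2 + 8*y + 4)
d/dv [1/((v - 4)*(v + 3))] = (1 - 2*v)/(v^4 - 2*v^3 - 23*v^2 + 24*v + 144)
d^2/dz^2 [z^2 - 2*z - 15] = 2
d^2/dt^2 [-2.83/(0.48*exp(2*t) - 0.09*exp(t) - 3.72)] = (2.83*(0.96*exp(t) - 0.09)*(1.92*exp(t) - 0.18)*exp(t) + (5.4336*exp(t) - 0.2547)*(-0.48*exp(2*t) + 0.09*exp(t) + 3.72))*exp(t)/(-0.48*exp(2*t) + 0.09*exp(t) + 3.72)^3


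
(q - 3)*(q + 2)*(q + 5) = q^3 + 4*q^2 - 11*q - 30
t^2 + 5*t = t*(t + 5)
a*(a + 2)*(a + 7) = a^3 + 9*a^2 + 14*a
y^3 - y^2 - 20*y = y*(y - 5)*(y + 4)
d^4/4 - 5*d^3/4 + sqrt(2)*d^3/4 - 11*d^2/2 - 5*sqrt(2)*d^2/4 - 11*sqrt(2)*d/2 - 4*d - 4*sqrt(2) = (d/2 + 1)*(d/2 + sqrt(2)/2)*(d - 8)*(d + 1)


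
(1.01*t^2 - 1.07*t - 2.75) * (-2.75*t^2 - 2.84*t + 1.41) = -2.7775*t^4 + 0.0741000000000005*t^3 + 12.0254*t^2 + 6.3013*t - 3.8775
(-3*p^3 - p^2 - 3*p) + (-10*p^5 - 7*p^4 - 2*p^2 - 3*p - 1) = -10*p^5 - 7*p^4 - 3*p^3 - 3*p^2 - 6*p - 1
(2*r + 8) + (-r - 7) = r + 1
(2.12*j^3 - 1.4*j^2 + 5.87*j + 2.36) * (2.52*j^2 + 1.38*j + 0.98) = 5.3424*j^5 - 0.6024*j^4 + 14.938*j^3 + 12.6758*j^2 + 9.0094*j + 2.3128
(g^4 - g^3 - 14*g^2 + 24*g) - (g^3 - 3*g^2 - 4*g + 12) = g^4 - 2*g^3 - 11*g^2 + 28*g - 12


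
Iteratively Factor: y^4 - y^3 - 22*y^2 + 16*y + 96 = (y - 4)*(y^3 + 3*y^2 - 10*y - 24) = (y - 4)*(y - 3)*(y^2 + 6*y + 8) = (y - 4)*(y - 3)*(y + 2)*(y + 4)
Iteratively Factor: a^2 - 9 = (a - 3)*(a + 3)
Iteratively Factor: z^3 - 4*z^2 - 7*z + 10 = (z - 5)*(z^2 + z - 2) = (z - 5)*(z + 2)*(z - 1)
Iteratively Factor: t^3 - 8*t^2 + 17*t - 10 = (t - 2)*(t^2 - 6*t + 5) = (t - 5)*(t - 2)*(t - 1)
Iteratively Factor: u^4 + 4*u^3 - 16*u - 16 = (u - 2)*(u^3 + 6*u^2 + 12*u + 8) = (u - 2)*(u + 2)*(u^2 + 4*u + 4) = (u - 2)*(u + 2)^2*(u + 2)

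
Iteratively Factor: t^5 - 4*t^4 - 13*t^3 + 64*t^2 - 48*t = (t - 4)*(t^4 - 13*t^2 + 12*t) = (t - 4)*(t + 4)*(t^3 - 4*t^2 + 3*t) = (t - 4)*(t - 1)*(t + 4)*(t^2 - 3*t) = (t - 4)*(t - 3)*(t - 1)*(t + 4)*(t)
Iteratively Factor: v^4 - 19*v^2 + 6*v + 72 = (v - 3)*(v^3 + 3*v^2 - 10*v - 24) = (v - 3)^2*(v^2 + 6*v + 8) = (v - 3)^2*(v + 4)*(v + 2)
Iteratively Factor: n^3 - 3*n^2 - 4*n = (n + 1)*(n^2 - 4*n) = n*(n + 1)*(n - 4)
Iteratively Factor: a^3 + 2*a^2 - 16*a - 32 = (a - 4)*(a^2 + 6*a + 8) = (a - 4)*(a + 2)*(a + 4)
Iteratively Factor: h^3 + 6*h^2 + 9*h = (h)*(h^2 + 6*h + 9) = h*(h + 3)*(h + 3)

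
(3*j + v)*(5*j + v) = 15*j^2 + 8*j*v + v^2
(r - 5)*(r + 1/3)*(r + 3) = r^3 - 5*r^2/3 - 47*r/3 - 5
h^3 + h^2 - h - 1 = (h - 1)*(h + 1)^2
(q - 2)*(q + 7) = q^2 + 5*q - 14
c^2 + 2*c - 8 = (c - 2)*(c + 4)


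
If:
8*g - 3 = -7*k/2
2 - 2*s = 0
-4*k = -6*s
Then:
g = -9/32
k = 3/2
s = 1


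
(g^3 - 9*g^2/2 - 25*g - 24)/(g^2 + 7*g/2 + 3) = g - 8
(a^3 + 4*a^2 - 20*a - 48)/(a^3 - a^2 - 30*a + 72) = (a + 2)/(a - 3)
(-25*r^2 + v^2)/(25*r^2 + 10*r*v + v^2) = (-5*r + v)/(5*r + v)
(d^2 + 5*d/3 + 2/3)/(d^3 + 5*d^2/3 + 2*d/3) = 1/d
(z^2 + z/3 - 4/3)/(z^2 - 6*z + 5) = (z + 4/3)/(z - 5)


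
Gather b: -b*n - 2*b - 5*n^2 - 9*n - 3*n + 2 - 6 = b*(-n - 2) - 5*n^2 - 12*n - 4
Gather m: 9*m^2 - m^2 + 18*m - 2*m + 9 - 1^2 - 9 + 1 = 8*m^2 + 16*m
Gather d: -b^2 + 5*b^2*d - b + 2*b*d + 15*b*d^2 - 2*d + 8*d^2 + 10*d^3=-b^2 - b + 10*d^3 + d^2*(15*b + 8) + d*(5*b^2 + 2*b - 2)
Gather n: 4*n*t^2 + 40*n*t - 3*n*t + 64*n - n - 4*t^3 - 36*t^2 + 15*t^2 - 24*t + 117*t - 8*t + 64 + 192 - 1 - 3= n*(4*t^2 + 37*t + 63) - 4*t^3 - 21*t^2 + 85*t + 252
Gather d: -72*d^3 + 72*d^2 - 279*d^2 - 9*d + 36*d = -72*d^3 - 207*d^2 + 27*d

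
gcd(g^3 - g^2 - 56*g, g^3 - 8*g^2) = g^2 - 8*g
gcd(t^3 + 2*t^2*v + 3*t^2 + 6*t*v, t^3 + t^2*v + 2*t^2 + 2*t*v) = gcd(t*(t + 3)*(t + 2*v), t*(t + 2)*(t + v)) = t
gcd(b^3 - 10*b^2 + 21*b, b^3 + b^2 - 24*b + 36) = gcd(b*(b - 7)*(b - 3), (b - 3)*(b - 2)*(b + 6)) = b - 3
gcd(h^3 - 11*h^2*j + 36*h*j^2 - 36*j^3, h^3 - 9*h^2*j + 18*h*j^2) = h^2 - 9*h*j + 18*j^2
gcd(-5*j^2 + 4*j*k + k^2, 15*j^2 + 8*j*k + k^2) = 5*j + k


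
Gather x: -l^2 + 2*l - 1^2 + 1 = -l^2 + 2*l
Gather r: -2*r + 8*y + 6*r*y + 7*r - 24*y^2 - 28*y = r*(6*y + 5) - 24*y^2 - 20*y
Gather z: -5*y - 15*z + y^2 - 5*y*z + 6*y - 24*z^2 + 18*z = y^2 + y - 24*z^2 + z*(3 - 5*y)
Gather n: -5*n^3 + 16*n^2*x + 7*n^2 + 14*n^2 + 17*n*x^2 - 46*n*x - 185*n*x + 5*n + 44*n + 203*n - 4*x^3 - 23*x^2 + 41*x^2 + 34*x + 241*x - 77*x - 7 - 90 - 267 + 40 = -5*n^3 + n^2*(16*x + 21) + n*(17*x^2 - 231*x + 252) - 4*x^3 + 18*x^2 + 198*x - 324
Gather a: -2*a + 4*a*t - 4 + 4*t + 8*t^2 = a*(4*t - 2) + 8*t^2 + 4*t - 4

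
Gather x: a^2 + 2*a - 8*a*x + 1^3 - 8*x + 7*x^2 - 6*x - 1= a^2 + 2*a + 7*x^2 + x*(-8*a - 14)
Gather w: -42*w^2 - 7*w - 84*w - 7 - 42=-42*w^2 - 91*w - 49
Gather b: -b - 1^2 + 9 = 8 - b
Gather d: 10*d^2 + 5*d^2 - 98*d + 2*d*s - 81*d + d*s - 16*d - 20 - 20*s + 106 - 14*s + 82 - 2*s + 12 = 15*d^2 + d*(3*s - 195) - 36*s + 180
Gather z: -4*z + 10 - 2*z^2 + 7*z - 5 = -2*z^2 + 3*z + 5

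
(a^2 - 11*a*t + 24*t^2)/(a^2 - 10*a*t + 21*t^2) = (-a + 8*t)/(-a + 7*t)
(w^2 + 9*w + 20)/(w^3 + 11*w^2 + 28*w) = (w + 5)/(w*(w + 7))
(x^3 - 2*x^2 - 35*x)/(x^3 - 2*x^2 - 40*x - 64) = x*(-x^2 + 2*x + 35)/(-x^3 + 2*x^2 + 40*x + 64)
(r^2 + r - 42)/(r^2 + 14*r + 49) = (r - 6)/(r + 7)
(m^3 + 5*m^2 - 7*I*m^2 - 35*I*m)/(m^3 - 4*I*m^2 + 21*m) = (m + 5)/(m + 3*I)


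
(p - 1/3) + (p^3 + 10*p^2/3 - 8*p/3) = p^3 + 10*p^2/3 - 5*p/3 - 1/3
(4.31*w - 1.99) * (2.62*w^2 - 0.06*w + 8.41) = 11.2922*w^3 - 5.4724*w^2 + 36.3665*w - 16.7359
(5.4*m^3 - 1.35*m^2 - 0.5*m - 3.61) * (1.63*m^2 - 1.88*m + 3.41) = 8.802*m^5 - 12.3525*m^4 + 20.137*m^3 - 9.5478*m^2 + 5.0818*m - 12.3101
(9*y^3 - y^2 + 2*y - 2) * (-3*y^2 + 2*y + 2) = -27*y^5 + 21*y^4 + 10*y^3 + 8*y^2 - 4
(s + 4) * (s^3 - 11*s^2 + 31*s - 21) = s^4 - 7*s^3 - 13*s^2 + 103*s - 84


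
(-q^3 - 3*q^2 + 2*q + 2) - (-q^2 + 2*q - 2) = -q^3 - 2*q^2 + 4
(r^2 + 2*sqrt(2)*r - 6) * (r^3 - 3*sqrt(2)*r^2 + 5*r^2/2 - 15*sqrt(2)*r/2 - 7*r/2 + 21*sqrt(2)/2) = r^5 - sqrt(2)*r^4 + 5*r^4/2 - 43*r^3/2 - 5*sqrt(2)*r^3/2 - 45*r^2 + 43*sqrt(2)*r^2/2 + 63*r + 45*sqrt(2)*r - 63*sqrt(2)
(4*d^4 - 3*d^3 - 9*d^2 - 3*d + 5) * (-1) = -4*d^4 + 3*d^3 + 9*d^2 + 3*d - 5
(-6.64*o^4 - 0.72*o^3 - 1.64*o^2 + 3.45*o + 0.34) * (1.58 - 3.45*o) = 22.908*o^5 - 8.0072*o^4 + 4.5204*o^3 - 14.4937*o^2 + 4.278*o + 0.5372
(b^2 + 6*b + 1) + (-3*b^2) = -2*b^2 + 6*b + 1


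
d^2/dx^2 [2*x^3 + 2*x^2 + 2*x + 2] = 12*x + 4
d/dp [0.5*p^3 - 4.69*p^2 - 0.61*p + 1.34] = 1.5*p^2 - 9.38*p - 0.61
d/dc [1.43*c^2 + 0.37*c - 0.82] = 2.86*c + 0.37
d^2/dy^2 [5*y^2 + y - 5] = 10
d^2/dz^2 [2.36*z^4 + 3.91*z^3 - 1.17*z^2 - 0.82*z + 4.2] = 28.32*z^2 + 23.46*z - 2.34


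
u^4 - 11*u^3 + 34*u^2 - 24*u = u*(u - 6)*(u - 4)*(u - 1)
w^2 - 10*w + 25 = (w - 5)^2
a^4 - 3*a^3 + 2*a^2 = a^2*(a - 2)*(a - 1)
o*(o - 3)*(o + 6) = o^3 + 3*o^2 - 18*o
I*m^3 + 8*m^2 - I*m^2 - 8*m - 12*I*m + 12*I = (m - 6*I)*(m - 2*I)*(I*m - I)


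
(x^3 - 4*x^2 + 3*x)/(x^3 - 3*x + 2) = x*(x - 3)/(x^2 + x - 2)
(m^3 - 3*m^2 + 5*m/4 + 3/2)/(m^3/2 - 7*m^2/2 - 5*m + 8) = (4*m^3 - 12*m^2 + 5*m + 6)/(2*(m^3 - 7*m^2 - 10*m + 16))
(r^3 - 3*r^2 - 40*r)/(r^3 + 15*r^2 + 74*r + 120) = r*(r - 8)/(r^2 + 10*r + 24)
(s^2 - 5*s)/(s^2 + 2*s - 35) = s/(s + 7)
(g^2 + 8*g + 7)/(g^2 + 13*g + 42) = (g + 1)/(g + 6)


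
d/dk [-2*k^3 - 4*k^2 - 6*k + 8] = -6*k^2 - 8*k - 6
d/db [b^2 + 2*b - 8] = 2*b + 2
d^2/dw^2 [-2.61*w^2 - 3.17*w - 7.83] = -5.22000000000000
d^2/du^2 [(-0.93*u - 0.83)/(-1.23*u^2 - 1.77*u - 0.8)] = ((0.93*u + 0.83)*(2.46*u + 1.77)*(4.92*u + 3.54) - (6.8634*u + 5.334)*(1.23*u^2 + 1.77*u + 0.8))/(1.23*u^2 + 1.77*u + 0.8)^3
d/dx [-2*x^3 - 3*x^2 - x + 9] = -6*x^2 - 6*x - 1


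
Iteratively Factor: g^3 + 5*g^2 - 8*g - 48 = (g + 4)*(g^2 + g - 12) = (g + 4)^2*(g - 3)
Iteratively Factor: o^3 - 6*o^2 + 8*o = (o)*(o^2 - 6*o + 8) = o*(o - 2)*(o - 4)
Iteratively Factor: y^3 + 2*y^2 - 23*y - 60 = (y + 4)*(y^2 - 2*y - 15) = (y + 3)*(y + 4)*(y - 5)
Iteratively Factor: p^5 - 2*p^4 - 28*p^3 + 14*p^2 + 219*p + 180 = (p + 1)*(p^4 - 3*p^3 - 25*p^2 + 39*p + 180) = (p - 5)*(p + 1)*(p^3 + 2*p^2 - 15*p - 36) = (p - 5)*(p - 4)*(p + 1)*(p^2 + 6*p + 9) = (p - 5)*(p - 4)*(p + 1)*(p + 3)*(p + 3)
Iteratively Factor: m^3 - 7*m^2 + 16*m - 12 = (m - 2)*(m^2 - 5*m + 6) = (m - 2)^2*(m - 3)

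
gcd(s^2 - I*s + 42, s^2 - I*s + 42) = s^2 - I*s + 42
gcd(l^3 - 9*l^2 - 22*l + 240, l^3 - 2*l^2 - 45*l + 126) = l - 6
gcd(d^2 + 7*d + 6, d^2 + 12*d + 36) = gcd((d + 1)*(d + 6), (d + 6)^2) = d + 6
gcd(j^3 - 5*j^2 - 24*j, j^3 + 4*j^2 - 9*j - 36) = j + 3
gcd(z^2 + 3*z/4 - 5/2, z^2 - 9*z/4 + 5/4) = z - 5/4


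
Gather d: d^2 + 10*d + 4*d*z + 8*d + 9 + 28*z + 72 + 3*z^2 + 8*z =d^2 + d*(4*z + 18) + 3*z^2 + 36*z + 81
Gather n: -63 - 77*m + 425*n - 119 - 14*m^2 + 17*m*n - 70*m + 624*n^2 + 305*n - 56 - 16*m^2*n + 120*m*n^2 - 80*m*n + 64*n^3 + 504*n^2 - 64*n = -14*m^2 - 147*m + 64*n^3 + n^2*(120*m + 1128) + n*(-16*m^2 - 63*m + 666) - 238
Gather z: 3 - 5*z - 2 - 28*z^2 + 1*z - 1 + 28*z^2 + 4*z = 0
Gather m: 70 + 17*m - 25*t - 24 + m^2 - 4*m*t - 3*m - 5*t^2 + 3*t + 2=m^2 + m*(14 - 4*t) - 5*t^2 - 22*t + 48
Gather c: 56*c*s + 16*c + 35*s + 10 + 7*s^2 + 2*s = c*(56*s + 16) + 7*s^2 + 37*s + 10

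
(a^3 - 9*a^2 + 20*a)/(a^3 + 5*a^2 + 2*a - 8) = a*(a^2 - 9*a + 20)/(a^3 + 5*a^2 + 2*a - 8)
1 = 1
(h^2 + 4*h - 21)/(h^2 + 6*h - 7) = (h - 3)/(h - 1)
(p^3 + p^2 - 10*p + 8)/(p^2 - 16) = (p^2 - 3*p + 2)/(p - 4)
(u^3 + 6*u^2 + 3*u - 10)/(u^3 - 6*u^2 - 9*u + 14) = (u + 5)/(u - 7)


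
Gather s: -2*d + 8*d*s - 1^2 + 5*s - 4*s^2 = -2*d - 4*s^2 + s*(8*d + 5) - 1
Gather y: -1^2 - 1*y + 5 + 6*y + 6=5*y + 10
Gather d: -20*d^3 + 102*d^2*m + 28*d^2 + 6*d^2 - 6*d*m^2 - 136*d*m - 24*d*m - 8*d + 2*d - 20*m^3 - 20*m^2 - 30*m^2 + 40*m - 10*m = -20*d^3 + d^2*(102*m + 34) + d*(-6*m^2 - 160*m - 6) - 20*m^3 - 50*m^2 + 30*m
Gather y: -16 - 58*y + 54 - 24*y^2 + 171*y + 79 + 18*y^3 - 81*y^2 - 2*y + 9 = 18*y^3 - 105*y^2 + 111*y + 126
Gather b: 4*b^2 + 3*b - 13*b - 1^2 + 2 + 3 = 4*b^2 - 10*b + 4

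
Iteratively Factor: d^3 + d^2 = (d + 1)*(d^2) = d*(d + 1)*(d)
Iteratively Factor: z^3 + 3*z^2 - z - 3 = (z - 1)*(z^2 + 4*z + 3) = (z - 1)*(z + 3)*(z + 1)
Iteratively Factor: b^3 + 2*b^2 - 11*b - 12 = (b - 3)*(b^2 + 5*b + 4) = (b - 3)*(b + 4)*(b + 1)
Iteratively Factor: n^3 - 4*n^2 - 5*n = (n)*(n^2 - 4*n - 5) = n*(n - 5)*(n + 1)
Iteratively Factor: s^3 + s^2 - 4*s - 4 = (s - 2)*(s^2 + 3*s + 2) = (s - 2)*(s + 1)*(s + 2)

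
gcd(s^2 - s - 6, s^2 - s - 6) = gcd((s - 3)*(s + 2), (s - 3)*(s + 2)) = s^2 - s - 6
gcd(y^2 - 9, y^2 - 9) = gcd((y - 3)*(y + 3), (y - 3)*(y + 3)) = y^2 - 9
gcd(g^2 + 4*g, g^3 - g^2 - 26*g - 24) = g + 4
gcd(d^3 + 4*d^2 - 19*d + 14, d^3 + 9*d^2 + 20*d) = 1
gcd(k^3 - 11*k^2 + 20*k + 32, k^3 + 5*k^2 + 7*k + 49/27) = 1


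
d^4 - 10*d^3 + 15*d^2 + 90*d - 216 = (d - 6)*(d - 4)*(d - 3)*(d + 3)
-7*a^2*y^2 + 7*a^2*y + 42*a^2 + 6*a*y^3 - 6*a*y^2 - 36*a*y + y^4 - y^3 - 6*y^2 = (-a + y)*(7*a + y)*(y - 3)*(y + 2)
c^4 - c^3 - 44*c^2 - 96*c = c*(c - 8)*(c + 3)*(c + 4)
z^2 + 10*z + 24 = (z + 4)*(z + 6)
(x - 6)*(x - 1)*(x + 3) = x^3 - 4*x^2 - 15*x + 18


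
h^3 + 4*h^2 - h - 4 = (h - 1)*(h + 1)*(h + 4)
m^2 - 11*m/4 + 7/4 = (m - 7/4)*(m - 1)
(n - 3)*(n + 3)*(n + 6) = n^3 + 6*n^2 - 9*n - 54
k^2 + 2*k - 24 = (k - 4)*(k + 6)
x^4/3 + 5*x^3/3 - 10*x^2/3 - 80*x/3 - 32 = (x/3 + 1)*(x - 4)*(x + 2)*(x + 4)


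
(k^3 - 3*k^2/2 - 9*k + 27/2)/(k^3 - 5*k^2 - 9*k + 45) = (k - 3/2)/(k - 5)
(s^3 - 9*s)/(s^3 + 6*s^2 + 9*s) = (s - 3)/(s + 3)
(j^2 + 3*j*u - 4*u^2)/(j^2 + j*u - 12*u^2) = (-j + u)/(-j + 3*u)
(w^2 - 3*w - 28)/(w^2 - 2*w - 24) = (w - 7)/(w - 6)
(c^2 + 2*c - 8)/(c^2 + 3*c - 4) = (c - 2)/(c - 1)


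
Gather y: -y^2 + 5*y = -y^2 + 5*y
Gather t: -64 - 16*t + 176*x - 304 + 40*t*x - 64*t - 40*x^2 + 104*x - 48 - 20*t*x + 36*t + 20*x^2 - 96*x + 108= t*(20*x - 44) - 20*x^2 + 184*x - 308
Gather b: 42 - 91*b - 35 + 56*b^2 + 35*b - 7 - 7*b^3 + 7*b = -7*b^3 + 56*b^2 - 49*b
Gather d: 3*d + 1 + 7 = 3*d + 8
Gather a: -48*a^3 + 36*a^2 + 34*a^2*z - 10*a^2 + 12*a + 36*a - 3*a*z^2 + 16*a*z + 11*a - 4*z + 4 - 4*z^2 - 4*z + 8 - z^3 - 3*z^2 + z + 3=-48*a^3 + a^2*(34*z + 26) + a*(-3*z^2 + 16*z + 59) - z^3 - 7*z^2 - 7*z + 15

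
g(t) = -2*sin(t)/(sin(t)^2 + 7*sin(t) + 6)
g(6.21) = 0.03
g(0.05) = -0.02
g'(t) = -2*(-2*sin(t)*cos(t) - 7*cos(t))*sin(t)/(sin(t)^2 + 7*sin(t) + 6)^2 - 2*cos(t)/(sin(t)^2 + 7*sin(t) + 6)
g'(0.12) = -0.25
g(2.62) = -0.10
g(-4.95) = -0.14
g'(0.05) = -0.30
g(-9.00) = 0.25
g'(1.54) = -0.00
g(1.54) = -0.14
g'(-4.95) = -0.01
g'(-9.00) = 0.98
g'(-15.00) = 2.42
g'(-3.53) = 0.14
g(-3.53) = -0.09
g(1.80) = -0.14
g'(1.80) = 0.01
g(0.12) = -0.03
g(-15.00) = 0.70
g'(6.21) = -0.40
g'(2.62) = 0.11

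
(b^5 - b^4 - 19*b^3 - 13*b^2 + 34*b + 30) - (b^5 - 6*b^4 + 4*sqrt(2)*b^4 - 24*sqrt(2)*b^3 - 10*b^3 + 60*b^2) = -4*sqrt(2)*b^4 + 5*b^4 - 9*b^3 + 24*sqrt(2)*b^3 - 73*b^2 + 34*b + 30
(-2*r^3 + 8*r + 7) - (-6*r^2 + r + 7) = -2*r^3 + 6*r^2 + 7*r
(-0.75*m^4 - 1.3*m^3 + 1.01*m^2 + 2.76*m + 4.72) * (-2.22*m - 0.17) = 1.665*m^5 + 3.0135*m^4 - 2.0212*m^3 - 6.2989*m^2 - 10.9476*m - 0.8024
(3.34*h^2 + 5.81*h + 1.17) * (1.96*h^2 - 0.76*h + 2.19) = 6.5464*h^4 + 8.8492*h^3 + 5.1922*h^2 + 11.8347*h + 2.5623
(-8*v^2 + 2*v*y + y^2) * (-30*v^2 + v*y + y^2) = 240*v^4 - 68*v^3*y - 36*v^2*y^2 + 3*v*y^3 + y^4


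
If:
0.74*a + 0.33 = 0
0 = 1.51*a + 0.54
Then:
No Solution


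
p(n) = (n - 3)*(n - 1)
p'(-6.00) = -16.00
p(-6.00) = 63.00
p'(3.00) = 2.00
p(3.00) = 0.00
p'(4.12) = 4.24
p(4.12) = 3.49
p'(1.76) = -0.48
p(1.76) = -0.94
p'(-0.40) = -4.80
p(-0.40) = 4.76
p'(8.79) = 13.58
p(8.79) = 45.10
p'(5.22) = 6.44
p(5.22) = 9.37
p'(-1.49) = -6.98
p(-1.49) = 11.18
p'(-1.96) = -7.92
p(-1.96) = 14.68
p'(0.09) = -3.82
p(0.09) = 2.65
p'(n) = 2*n - 4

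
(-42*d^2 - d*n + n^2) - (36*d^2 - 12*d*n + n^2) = -78*d^2 + 11*d*n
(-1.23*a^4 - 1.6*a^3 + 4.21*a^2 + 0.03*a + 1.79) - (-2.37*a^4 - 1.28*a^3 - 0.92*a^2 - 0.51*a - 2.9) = 1.14*a^4 - 0.32*a^3 + 5.13*a^2 + 0.54*a + 4.69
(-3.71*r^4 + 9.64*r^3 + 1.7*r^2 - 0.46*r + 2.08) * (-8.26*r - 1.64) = 30.6446*r^5 - 73.542*r^4 - 29.8516*r^3 + 1.0116*r^2 - 16.4264*r - 3.4112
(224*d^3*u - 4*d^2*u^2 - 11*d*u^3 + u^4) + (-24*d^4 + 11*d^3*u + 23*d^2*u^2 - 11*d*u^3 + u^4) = -24*d^4 + 235*d^3*u + 19*d^2*u^2 - 22*d*u^3 + 2*u^4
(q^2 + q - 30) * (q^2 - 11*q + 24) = q^4 - 10*q^3 - 17*q^2 + 354*q - 720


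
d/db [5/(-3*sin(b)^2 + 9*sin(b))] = 5*(2*sin(b) - 3)*cos(b)/(3*(sin(b) - 3)^2*sin(b)^2)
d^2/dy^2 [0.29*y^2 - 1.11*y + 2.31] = 0.580000000000000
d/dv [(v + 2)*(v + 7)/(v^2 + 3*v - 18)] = 2*(-3*v^2 - 32*v - 102)/(v^4 + 6*v^3 - 27*v^2 - 108*v + 324)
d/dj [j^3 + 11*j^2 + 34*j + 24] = 3*j^2 + 22*j + 34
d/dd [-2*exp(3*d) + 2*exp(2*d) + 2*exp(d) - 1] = (-6*exp(2*d) + 4*exp(d) + 2)*exp(d)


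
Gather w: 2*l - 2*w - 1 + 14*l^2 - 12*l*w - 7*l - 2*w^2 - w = 14*l^2 - 5*l - 2*w^2 + w*(-12*l - 3) - 1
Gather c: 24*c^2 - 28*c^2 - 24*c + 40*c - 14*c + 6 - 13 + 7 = -4*c^2 + 2*c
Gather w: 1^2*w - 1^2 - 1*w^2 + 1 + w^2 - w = 0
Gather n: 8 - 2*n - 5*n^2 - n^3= -n^3 - 5*n^2 - 2*n + 8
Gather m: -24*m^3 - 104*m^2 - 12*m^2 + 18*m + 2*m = -24*m^3 - 116*m^2 + 20*m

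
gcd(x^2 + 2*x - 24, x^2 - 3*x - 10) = 1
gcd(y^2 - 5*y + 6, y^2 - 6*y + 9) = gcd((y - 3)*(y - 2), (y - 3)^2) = y - 3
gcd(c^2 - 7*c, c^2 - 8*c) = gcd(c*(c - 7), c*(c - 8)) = c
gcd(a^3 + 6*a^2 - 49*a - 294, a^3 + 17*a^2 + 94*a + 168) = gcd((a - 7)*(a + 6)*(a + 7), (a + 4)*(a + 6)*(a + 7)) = a^2 + 13*a + 42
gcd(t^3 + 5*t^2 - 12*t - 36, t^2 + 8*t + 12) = t^2 + 8*t + 12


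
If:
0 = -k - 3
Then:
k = -3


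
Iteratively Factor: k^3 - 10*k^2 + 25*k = (k)*(k^2 - 10*k + 25) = k*(k - 5)*(k - 5)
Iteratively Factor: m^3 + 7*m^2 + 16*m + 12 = (m + 3)*(m^2 + 4*m + 4) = (m + 2)*(m + 3)*(m + 2)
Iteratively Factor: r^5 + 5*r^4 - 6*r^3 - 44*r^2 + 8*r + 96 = (r + 4)*(r^4 + r^3 - 10*r^2 - 4*r + 24) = (r - 2)*(r + 4)*(r^3 + 3*r^2 - 4*r - 12) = (r - 2)*(r + 3)*(r + 4)*(r^2 - 4) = (r - 2)^2*(r + 3)*(r + 4)*(r + 2)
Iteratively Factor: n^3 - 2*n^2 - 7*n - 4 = (n + 1)*(n^2 - 3*n - 4) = (n + 1)^2*(n - 4)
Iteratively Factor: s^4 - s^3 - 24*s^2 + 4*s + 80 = (s - 5)*(s^3 + 4*s^2 - 4*s - 16) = (s - 5)*(s + 4)*(s^2 - 4) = (s - 5)*(s + 2)*(s + 4)*(s - 2)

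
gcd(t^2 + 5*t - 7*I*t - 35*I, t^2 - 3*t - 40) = t + 5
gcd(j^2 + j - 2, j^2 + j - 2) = j^2 + j - 2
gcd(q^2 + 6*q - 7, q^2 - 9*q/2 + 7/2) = q - 1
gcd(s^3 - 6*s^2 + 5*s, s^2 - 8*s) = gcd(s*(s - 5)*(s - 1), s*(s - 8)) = s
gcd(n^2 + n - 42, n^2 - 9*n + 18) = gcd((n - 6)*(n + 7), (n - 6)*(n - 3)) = n - 6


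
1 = 1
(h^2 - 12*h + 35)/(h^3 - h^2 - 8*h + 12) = (h^2 - 12*h + 35)/(h^3 - h^2 - 8*h + 12)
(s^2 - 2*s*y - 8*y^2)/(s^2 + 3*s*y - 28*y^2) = (s + 2*y)/(s + 7*y)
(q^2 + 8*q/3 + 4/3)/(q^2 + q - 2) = (q + 2/3)/(q - 1)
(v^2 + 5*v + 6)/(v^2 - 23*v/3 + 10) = 3*(v^2 + 5*v + 6)/(3*v^2 - 23*v + 30)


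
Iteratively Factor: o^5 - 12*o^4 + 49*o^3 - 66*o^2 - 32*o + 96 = (o - 4)*(o^4 - 8*o^3 + 17*o^2 + 2*o - 24) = (o - 4)*(o + 1)*(o^3 - 9*o^2 + 26*o - 24) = (o - 4)^2*(o + 1)*(o^2 - 5*o + 6) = (o - 4)^2*(o - 2)*(o + 1)*(o - 3)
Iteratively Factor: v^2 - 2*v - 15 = (v + 3)*(v - 5)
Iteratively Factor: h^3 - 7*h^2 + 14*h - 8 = (h - 1)*(h^2 - 6*h + 8) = (h - 2)*(h - 1)*(h - 4)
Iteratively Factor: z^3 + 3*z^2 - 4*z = (z - 1)*(z^2 + 4*z) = (z - 1)*(z + 4)*(z)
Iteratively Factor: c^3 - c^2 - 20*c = (c - 5)*(c^2 + 4*c) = c*(c - 5)*(c + 4)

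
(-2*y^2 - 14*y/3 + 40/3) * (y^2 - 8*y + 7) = -2*y^4 + 34*y^3/3 + 110*y^2/3 - 418*y/3 + 280/3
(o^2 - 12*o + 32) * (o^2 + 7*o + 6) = o^4 - 5*o^3 - 46*o^2 + 152*o + 192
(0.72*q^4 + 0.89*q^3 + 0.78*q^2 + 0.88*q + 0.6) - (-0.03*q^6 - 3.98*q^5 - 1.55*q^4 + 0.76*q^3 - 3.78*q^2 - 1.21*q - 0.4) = 0.03*q^6 + 3.98*q^5 + 2.27*q^4 + 0.13*q^3 + 4.56*q^2 + 2.09*q + 1.0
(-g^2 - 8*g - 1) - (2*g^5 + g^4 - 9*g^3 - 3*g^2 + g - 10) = -2*g^5 - g^4 + 9*g^3 + 2*g^2 - 9*g + 9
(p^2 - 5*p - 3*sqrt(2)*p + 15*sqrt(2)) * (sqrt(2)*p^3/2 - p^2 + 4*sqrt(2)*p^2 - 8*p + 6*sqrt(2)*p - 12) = sqrt(2)*p^5/2 - 4*p^4 + 3*sqrt(2)*p^4/2 - 11*sqrt(2)*p^3 - 12*p^3 - 21*sqrt(2)*p^2 + 112*p^2 - 84*sqrt(2)*p + 240*p - 180*sqrt(2)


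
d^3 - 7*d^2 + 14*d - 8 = (d - 4)*(d - 2)*(d - 1)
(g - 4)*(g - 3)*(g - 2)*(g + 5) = g^4 - 4*g^3 - 19*g^2 + 106*g - 120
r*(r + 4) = r^2 + 4*r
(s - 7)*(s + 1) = s^2 - 6*s - 7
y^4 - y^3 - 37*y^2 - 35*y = y*(y - 7)*(y + 1)*(y + 5)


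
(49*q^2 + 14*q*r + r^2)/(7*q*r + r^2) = (7*q + r)/r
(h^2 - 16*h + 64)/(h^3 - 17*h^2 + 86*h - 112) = (h - 8)/(h^2 - 9*h + 14)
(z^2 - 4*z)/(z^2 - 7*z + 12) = z/(z - 3)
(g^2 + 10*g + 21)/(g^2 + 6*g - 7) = (g + 3)/(g - 1)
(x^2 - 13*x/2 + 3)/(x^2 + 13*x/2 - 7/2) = (x - 6)/(x + 7)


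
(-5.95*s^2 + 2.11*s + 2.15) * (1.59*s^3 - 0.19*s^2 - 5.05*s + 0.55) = -9.4605*s^5 + 4.4854*s^4 + 33.0651*s^3 - 14.3365*s^2 - 9.697*s + 1.1825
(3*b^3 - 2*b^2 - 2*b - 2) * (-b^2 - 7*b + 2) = -3*b^5 - 19*b^4 + 22*b^3 + 12*b^2 + 10*b - 4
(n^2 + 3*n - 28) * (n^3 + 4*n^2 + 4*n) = n^5 + 7*n^4 - 12*n^3 - 100*n^2 - 112*n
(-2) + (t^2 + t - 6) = t^2 + t - 8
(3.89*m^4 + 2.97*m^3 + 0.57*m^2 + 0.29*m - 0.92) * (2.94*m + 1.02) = 11.4366*m^5 + 12.6996*m^4 + 4.7052*m^3 + 1.434*m^2 - 2.409*m - 0.9384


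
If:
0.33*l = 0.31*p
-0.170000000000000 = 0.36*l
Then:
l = -0.47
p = -0.50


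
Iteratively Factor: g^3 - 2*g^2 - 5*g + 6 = (g - 1)*(g^2 - g - 6) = (g - 3)*(g - 1)*(g + 2)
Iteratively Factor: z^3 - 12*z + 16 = (z - 2)*(z^2 + 2*z - 8) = (z - 2)^2*(z + 4)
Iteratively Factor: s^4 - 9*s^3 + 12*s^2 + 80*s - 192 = (s + 3)*(s^3 - 12*s^2 + 48*s - 64) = (s - 4)*(s + 3)*(s^2 - 8*s + 16) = (s - 4)^2*(s + 3)*(s - 4)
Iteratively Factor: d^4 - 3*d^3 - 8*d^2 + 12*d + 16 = (d + 1)*(d^3 - 4*d^2 - 4*d + 16) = (d - 2)*(d + 1)*(d^2 - 2*d - 8) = (d - 4)*(d - 2)*(d + 1)*(d + 2)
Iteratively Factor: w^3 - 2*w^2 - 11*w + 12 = (w + 3)*(w^2 - 5*w + 4) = (w - 4)*(w + 3)*(w - 1)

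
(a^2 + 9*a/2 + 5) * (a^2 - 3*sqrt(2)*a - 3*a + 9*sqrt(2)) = a^4 - 3*sqrt(2)*a^3 + 3*a^3/2 - 17*a^2/2 - 9*sqrt(2)*a^2/2 - 15*a + 51*sqrt(2)*a/2 + 45*sqrt(2)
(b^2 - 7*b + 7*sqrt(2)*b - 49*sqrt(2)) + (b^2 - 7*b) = 2*b^2 - 14*b + 7*sqrt(2)*b - 49*sqrt(2)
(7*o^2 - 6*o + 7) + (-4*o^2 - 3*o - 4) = 3*o^2 - 9*o + 3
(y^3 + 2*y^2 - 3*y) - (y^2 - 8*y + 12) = y^3 + y^2 + 5*y - 12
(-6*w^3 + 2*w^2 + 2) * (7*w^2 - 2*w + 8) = -42*w^5 + 26*w^4 - 52*w^3 + 30*w^2 - 4*w + 16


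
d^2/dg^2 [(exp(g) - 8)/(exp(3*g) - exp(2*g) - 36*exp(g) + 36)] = (4*exp(6*g) - 75*exp(5*g) + 233*exp(4*g) + 40*exp(3*g) + 1944*exp(2*g) - 10224*exp(g) - 9072)*exp(g)/(exp(9*g) - 3*exp(8*g) - 105*exp(7*g) + 323*exp(6*g) + 3564*exp(5*g) - 11556*exp(4*g) - 34992*exp(3*g) + 136080*exp(2*g) - 139968*exp(g) + 46656)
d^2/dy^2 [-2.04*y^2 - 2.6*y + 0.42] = -4.08000000000000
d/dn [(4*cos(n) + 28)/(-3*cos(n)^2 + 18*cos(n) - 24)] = 4*(sin(n)^2 - 14*cos(n) + 49)*sin(n)/(3*(cos(n)^2 - 6*cos(n) + 8)^2)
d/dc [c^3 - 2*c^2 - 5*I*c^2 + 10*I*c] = 3*c^2 - 4*c - 10*I*c + 10*I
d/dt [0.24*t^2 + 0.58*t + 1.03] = 0.48*t + 0.58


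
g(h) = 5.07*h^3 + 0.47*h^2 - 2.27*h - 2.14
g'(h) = 15.21*h^2 + 0.94*h - 2.27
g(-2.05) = -39.19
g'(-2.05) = 59.72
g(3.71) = 254.81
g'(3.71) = 210.57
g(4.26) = 388.67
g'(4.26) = 277.76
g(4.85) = 576.31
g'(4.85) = 360.07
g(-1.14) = -6.45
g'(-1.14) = 16.43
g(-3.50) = -205.81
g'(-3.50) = 180.76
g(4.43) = 437.80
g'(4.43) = 300.39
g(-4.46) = -432.46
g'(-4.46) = 296.09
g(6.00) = 1096.28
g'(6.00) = 550.93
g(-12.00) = -8668.18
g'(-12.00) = 2176.69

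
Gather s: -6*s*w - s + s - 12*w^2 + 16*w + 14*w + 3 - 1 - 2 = -6*s*w - 12*w^2 + 30*w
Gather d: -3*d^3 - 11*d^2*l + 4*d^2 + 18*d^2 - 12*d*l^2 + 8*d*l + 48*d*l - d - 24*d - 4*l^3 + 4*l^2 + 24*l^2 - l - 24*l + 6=-3*d^3 + d^2*(22 - 11*l) + d*(-12*l^2 + 56*l - 25) - 4*l^3 + 28*l^2 - 25*l + 6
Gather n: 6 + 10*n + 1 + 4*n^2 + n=4*n^2 + 11*n + 7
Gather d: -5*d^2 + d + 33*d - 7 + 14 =-5*d^2 + 34*d + 7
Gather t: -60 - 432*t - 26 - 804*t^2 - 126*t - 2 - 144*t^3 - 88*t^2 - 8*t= -144*t^3 - 892*t^2 - 566*t - 88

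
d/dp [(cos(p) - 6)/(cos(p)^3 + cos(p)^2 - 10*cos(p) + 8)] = (-21*cos(p) - 17*cos(2*p) + cos(3*p) + 87)*sin(p)/(2*(cos(p)^3 + cos(p)^2 - 10*cos(p) + 8)^2)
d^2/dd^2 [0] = 0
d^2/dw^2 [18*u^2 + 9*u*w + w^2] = 2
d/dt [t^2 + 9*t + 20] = 2*t + 9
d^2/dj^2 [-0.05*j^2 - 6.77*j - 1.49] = -0.100000000000000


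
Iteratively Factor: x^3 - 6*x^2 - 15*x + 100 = (x - 5)*(x^2 - x - 20) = (x - 5)^2*(x + 4)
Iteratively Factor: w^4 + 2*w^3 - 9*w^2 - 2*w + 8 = (w + 4)*(w^3 - 2*w^2 - w + 2) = (w - 2)*(w + 4)*(w^2 - 1) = (w - 2)*(w - 1)*(w + 4)*(w + 1)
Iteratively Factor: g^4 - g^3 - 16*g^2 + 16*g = (g)*(g^3 - g^2 - 16*g + 16) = g*(g - 1)*(g^2 - 16) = g*(g - 1)*(g + 4)*(g - 4)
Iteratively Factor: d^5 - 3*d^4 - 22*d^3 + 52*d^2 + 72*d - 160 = (d + 4)*(d^4 - 7*d^3 + 6*d^2 + 28*d - 40) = (d + 2)*(d + 4)*(d^3 - 9*d^2 + 24*d - 20) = (d - 2)*(d + 2)*(d + 4)*(d^2 - 7*d + 10) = (d - 2)^2*(d + 2)*(d + 4)*(d - 5)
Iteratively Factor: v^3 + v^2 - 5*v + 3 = (v - 1)*(v^2 + 2*v - 3) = (v - 1)^2*(v + 3)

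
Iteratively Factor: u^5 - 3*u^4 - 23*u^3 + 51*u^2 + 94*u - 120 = (u + 2)*(u^4 - 5*u^3 - 13*u^2 + 77*u - 60) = (u + 2)*(u + 4)*(u^3 - 9*u^2 + 23*u - 15) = (u - 3)*(u + 2)*(u + 4)*(u^2 - 6*u + 5) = (u - 5)*(u - 3)*(u + 2)*(u + 4)*(u - 1)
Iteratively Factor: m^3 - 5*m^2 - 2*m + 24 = (m - 4)*(m^2 - m - 6) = (m - 4)*(m - 3)*(m + 2)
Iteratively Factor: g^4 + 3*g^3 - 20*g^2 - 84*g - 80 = (g + 2)*(g^3 + g^2 - 22*g - 40) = (g + 2)^2*(g^2 - g - 20) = (g - 5)*(g + 2)^2*(g + 4)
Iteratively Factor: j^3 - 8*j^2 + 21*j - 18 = (j - 3)*(j^2 - 5*j + 6) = (j - 3)*(j - 2)*(j - 3)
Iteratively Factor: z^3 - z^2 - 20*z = (z)*(z^2 - z - 20) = z*(z + 4)*(z - 5)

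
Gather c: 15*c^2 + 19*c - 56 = 15*c^2 + 19*c - 56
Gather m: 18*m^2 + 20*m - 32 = 18*m^2 + 20*m - 32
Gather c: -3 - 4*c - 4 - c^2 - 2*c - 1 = -c^2 - 6*c - 8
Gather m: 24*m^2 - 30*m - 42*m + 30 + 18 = 24*m^2 - 72*m + 48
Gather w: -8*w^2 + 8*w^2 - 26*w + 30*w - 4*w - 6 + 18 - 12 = 0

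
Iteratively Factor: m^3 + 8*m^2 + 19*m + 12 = (m + 1)*(m^2 + 7*m + 12) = (m + 1)*(m + 4)*(m + 3)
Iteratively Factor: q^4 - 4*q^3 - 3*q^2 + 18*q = (q + 2)*(q^3 - 6*q^2 + 9*q) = q*(q + 2)*(q^2 - 6*q + 9) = q*(q - 3)*(q + 2)*(q - 3)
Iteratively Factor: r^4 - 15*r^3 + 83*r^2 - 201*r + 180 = (r - 4)*(r^3 - 11*r^2 + 39*r - 45) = (r - 4)*(r - 3)*(r^2 - 8*r + 15) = (r - 5)*(r - 4)*(r - 3)*(r - 3)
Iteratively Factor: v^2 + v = (v + 1)*(v)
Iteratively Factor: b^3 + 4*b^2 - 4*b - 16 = (b + 2)*(b^2 + 2*b - 8) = (b + 2)*(b + 4)*(b - 2)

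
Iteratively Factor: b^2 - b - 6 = (b - 3)*(b + 2)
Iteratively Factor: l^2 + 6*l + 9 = (l + 3)*(l + 3)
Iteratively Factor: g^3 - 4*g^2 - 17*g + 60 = (g - 3)*(g^2 - g - 20) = (g - 5)*(g - 3)*(g + 4)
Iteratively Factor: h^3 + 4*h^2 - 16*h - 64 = (h + 4)*(h^2 - 16) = (h - 4)*(h + 4)*(h + 4)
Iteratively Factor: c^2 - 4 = (c - 2)*(c + 2)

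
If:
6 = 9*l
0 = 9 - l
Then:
No Solution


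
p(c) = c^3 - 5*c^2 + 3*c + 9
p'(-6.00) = 171.00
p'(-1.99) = 34.78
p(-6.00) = -405.00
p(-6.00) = -405.00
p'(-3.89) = 87.30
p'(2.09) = -4.80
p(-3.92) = -139.83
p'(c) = 3*c^2 - 10*c + 3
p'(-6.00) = 171.00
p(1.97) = 3.15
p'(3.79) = 8.19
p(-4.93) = -247.14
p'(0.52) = -1.39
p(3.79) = 2.99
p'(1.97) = -5.06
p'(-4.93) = 125.21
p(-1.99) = -24.65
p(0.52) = 9.35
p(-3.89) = -137.19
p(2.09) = 2.56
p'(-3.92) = 88.30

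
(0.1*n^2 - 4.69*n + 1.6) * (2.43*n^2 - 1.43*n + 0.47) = 0.243*n^4 - 11.5397*n^3 + 10.6417*n^2 - 4.4923*n + 0.752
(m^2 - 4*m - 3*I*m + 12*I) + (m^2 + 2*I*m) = 2*m^2 - 4*m - I*m + 12*I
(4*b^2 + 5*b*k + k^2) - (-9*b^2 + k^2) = 13*b^2 + 5*b*k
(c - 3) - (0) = c - 3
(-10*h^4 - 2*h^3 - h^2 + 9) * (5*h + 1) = -50*h^5 - 20*h^4 - 7*h^3 - h^2 + 45*h + 9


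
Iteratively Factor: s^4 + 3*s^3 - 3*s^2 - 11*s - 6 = (s + 3)*(s^3 - 3*s - 2) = (s + 1)*(s + 3)*(s^2 - s - 2) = (s + 1)^2*(s + 3)*(s - 2)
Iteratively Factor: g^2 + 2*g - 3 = (g - 1)*(g + 3)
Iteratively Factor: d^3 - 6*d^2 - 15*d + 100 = (d - 5)*(d^2 - d - 20) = (d - 5)*(d + 4)*(d - 5)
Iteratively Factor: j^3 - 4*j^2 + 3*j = (j - 3)*(j^2 - j) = j*(j - 3)*(j - 1)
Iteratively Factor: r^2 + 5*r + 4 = (r + 1)*(r + 4)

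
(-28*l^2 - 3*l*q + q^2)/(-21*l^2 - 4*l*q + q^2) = (4*l + q)/(3*l + q)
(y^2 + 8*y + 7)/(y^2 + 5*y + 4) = (y + 7)/(y + 4)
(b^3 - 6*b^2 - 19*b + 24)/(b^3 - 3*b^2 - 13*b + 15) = (b - 8)/(b - 5)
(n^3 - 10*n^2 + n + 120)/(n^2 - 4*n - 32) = (n^2 - 2*n - 15)/(n + 4)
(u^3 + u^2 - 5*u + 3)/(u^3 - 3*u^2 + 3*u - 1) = (u + 3)/(u - 1)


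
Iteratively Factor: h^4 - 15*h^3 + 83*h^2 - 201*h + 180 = (h - 4)*(h^3 - 11*h^2 + 39*h - 45) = (h - 4)*(h - 3)*(h^2 - 8*h + 15) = (h - 4)*(h - 3)^2*(h - 5)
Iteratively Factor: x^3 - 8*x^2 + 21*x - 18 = (x - 3)*(x^2 - 5*x + 6) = (x - 3)*(x - 2)*(x - 3)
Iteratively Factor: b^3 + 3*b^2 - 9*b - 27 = (b + 3)*(b^2 - 9) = (b + 3)^2*(b - 3)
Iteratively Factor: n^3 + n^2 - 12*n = (n)*(n^2 + n - 12) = n*(n - 3)*(n + 4)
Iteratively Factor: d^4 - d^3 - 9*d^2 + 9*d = (d + 3)*(d^3 - 4*d^2 + 3*d) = (d - 3)*(d + 3)*(d^2 - d) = (d - 3)*(d - 1)*(d + 3)*(d)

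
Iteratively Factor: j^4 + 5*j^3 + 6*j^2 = (j + 2)*(j^3 + 3*j^2) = j*(j + 2)*(j^2 + 3*j) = j*(j + 2)*(j + 3)*(j)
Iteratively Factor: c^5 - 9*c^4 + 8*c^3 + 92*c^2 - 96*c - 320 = (c - 4)*(c^4 - 5*c^3 - 12*c^2 + 44*c + 80) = (c - 4)^2*(c^3 - c^2 - 16*c - 20) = (c - 4)^2*(c + 2)*(c^2 - 3*c - 10) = (c - 4)^2*(c + 2)^2*(c - 5)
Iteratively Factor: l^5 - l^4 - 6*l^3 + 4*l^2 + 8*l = (l)*(l^4 - l^3 - 6*l^2 + 4*l + 8) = l*(l - 2)*(l^3 + l^2 - 4*l - 4) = l*(l - 2)*(l + 1)*(l^2 - 4) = l*(l - 2)*(l + 1)*(l + 2)*(l - 2)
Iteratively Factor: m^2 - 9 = (m + 3)*(m - 3)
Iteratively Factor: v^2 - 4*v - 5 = (v - 5)*(v + 1)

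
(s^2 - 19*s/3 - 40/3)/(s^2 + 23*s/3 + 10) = (s - 8)/(s + 6)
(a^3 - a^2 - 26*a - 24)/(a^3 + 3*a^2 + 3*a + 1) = (a^2 - 2*a - 24)/(a^2 + 2*a + 1)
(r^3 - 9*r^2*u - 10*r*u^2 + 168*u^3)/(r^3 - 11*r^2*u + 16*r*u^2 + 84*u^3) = (r + 4*u)/(r + 2*u)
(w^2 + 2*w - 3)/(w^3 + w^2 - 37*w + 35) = (w + 3)/(w^2 + 2*w - 35)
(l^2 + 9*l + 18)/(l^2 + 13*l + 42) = (l + 3)/(l + 7)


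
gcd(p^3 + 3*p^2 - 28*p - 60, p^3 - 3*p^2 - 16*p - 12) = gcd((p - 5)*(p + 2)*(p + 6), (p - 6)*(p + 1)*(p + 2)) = p + 2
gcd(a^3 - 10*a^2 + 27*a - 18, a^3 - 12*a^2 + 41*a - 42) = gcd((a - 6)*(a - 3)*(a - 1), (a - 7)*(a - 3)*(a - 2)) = a - 3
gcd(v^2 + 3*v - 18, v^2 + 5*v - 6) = v + 6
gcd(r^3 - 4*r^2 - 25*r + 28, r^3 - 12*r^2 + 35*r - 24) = r - 1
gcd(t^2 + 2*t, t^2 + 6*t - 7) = 1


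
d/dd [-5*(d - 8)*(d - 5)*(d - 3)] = -15*d^2 + 160*d - 395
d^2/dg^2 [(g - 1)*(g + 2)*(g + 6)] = 6*g + 14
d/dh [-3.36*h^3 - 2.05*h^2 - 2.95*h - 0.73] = -10.08*h^2 - 4.1*h - 2.95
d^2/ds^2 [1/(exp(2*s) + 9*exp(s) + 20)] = (2*(2*exp(s) + 9)^2*exp(s) - (4*exp(s) + 9)*(exp(2*s) + 9*exp(s) + 20))*exp(s)/(exp(2*s) + 9*exp(s) + 20)^3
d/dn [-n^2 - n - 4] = -2*n - 1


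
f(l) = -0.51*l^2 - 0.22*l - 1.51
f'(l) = -1.02*l - 0.22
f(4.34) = -12.07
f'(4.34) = -4.65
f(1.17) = -2.47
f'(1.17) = -1.41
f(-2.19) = -3.47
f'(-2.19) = 2.01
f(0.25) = -1.60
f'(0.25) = -0.48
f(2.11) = -4.24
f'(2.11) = -2.37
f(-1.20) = -1.98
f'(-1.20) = 1.00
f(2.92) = -6.50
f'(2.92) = -3.20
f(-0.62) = -1.57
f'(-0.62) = 0.41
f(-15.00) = -112.96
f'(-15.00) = 15.08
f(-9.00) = -40.84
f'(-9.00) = 8.96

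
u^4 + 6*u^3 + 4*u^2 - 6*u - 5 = (u - 1)*(u + 1)^2*(u + 5)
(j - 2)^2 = j^2 - 4*j + 4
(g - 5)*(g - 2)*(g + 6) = g^3 - g^2 - 32*g + 60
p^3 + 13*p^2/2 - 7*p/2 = p*(p - 1/2)*(p + 7)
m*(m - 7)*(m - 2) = m^3 - 9*m^2 + 14*m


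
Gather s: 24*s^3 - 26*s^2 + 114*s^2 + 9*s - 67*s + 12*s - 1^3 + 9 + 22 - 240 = 24*s^3 + 88*s^2 - 46*s - 210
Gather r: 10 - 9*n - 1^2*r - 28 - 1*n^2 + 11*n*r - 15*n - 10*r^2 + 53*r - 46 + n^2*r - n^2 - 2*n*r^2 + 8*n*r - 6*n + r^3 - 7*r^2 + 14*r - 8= -2*n^2 - 30*n + r^3 + r^2*(-2*n - 17) + r*(n^2 + 19*n + 66) - 72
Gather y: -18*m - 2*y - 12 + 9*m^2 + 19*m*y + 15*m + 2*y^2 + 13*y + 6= 9*m^2 - 3*m + 2*y^2 + y*(19*m + 11) - 6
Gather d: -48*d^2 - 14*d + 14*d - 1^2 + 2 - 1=-48*d^2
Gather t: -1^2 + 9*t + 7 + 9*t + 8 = 18*t + 14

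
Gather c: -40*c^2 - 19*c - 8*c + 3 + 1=-40*c^2 - 27*c + 4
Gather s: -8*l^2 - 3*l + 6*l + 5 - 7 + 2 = -8*l^2 + 3*l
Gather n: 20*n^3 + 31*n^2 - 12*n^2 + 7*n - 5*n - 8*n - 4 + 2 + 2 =20*n^3 + 19*n^2 - 6*n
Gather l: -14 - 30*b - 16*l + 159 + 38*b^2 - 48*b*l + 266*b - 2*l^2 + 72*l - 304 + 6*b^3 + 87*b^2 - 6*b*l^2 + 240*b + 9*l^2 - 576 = 6*b^3 + 125*b^2 + 476*b + l^2*(7 - 6*b) + l*(56 - 48*b) - 735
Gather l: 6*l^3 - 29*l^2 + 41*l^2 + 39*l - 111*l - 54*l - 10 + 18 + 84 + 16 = 6*l^3 + 12*l^2 - 126*l + 108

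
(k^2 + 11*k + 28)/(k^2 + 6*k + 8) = (k + 7)/(k + 2)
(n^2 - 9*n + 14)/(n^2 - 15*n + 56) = (n - 2)/(n - 8)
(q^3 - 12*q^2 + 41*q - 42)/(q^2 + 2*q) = (q^3 - 12*q^2 + 41*q - 42)/(q*(q + 2))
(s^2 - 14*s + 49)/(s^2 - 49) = (s - 7)/(s + 7)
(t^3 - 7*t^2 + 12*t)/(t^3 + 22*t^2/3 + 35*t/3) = 3*(t^2 - 7*t + 12)/(3*t^2 + 22*t + 35)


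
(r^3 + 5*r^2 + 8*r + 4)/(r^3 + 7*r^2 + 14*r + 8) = (r + 2)/(r + 4)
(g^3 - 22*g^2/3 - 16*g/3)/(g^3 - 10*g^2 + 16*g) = (g + 2/3)/(g - 2)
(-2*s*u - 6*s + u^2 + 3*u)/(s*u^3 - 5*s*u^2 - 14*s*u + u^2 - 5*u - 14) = (2*s*u + 6*s - u^2 - 3*u)/(-s*u^3 + 5*s*u^2 + 14*s*u - u^2 + 5*u + 14)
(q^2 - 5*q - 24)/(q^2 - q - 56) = (q + 3)/(q + 7)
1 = 1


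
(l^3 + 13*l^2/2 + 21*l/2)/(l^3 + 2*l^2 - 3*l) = (l + 7/2)/(l - 1)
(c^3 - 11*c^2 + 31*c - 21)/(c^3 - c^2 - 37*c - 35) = (c^2 - 4*c + 3)/(c^2 + 6*c + 5)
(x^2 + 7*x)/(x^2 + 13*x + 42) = x/(x + 6)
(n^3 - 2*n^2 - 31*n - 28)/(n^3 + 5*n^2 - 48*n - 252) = (n^2 + 5*n + 4)/(n^2 + 12*n + 36)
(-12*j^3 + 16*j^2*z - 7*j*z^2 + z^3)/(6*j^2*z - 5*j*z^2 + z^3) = (-2*j + z)/z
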